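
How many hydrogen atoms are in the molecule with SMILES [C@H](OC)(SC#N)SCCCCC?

Hydrogens are implicit in SMILES; fill each atom to its normal valence:
  4 × C: 2 H each → 8
  2 × C: 3 H each → 6
  2 × S: no H
  1 × C: 1 H
  1 × C: no H
  1 × N: no H
  1 × O: no H
  Total hydrogens = 15.

15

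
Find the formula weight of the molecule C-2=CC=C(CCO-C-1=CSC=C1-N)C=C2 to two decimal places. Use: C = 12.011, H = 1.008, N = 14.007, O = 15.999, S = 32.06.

Molecular formula: C12H13NOS.
M = 12×12.011 + 13×1.008 + 1×14.007 + 1×15.999 + 1×32.06 = 219.30 g/mol.

219.30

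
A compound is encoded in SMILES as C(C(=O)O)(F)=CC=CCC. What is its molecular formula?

Heavy atoms from the SMILES: 7 C, 1 F, 2 O.
Implicit hydrogens by atom environment:
  3 × C: 1 H each → 3
  2 × C: no H
  1 × C: 3 H
  1 × C: 2 H
  1 × F: no H
  1 × O: 1 H
  1 × O: no H
  Total hydrogens = 9.
Molecular formula: C7H9FO2

C7H9FO2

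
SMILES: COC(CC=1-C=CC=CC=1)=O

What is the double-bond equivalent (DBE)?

5

Molecular formula from the SMILES: C9H10O2.
DoU = (2C + 2 + N − H − X)/2 = (2·9 + 2 + 0 − 10 − 0)/2 = 10/2 = 5.
(Structurally: 1 ring(s) + 4 π bond(s) = 5.)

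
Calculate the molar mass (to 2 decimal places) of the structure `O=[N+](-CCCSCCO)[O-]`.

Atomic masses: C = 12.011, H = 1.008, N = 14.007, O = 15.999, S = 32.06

165.21

Molecular formula: C5H11NO3S.
M = 5×12.011 + 11×1.008 + 1×14.007 + 3×15.999 + 1×32.06 = 165.21 g/mol.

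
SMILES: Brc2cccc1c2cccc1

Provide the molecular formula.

Heavy atoms from the SMILES: 1 Br, 10 C.
Implicit hydrogens by atom environment:
  7 × C (aromatic): 1 H each → 7
  3 × C (aromatic): no H
  1 × Br: no H
  Total hydrogens = 7.
Molecular formula: C10H7Br

C10H7Br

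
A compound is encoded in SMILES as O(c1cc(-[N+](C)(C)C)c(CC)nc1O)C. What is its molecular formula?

C11H19N2O2+

Heavy atoms from the SMILES: 11 C, 2 N, 2 O.
Implicit hydrogens by atom environment:
  5 × C: 3 H each → 15
  4 × C (aromatic): no H
  1 × C: 2 H
  1 × C (aromatic): 1 H
  1 × N (aromatic): no H
  1 × N (charge +1): no H
  1 × O: 1 H
  1 × O: no H
  Total hydrogens = 19.
Net charge +1.
Molecular formula: C11H19N2O2+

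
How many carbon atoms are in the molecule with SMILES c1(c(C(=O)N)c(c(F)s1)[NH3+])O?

5

The symbol for carbon appears 5 times in the SMILES. Lowercase c denotes aromatic carbon and counts toward C.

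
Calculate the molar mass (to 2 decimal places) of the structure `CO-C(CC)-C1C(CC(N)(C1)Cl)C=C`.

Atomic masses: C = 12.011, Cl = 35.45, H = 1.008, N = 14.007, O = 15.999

Molecular formula: C11H20ClNO.
M = 11×12.011 + 1×35.45 + 20×1.008 + 1×14.007 + 1×15.999 = 217.74 g/mol.

217.74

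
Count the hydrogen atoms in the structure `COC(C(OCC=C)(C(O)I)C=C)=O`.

13

Hydrogens are implicit in SMILES; fill each atom to its normal valence:
  3 × C: 2 H each → 6
  3 × C: 1 H each → 3
  3 × O: no H
  2 × C: no H
  1 × C: 3 H
  1 × I: no H
  1 × O: 1 H
  Total hydrogens = 13.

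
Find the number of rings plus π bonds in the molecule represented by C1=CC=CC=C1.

Molecular formula from the SMILES: C6H6.
DoU = (2C + 2 + N − H − X)/2 = (2·6 + 2 + 0 − 6 − 0)/2 = 8/2 = 4.
(Structurally: 1 ring(s) + 3 π bond(s) = 4.)

4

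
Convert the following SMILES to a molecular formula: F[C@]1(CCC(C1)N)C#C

C7H10FN

Heavy atoms from the SMILES: 7 C, 1 F, 1 N.
Implicit hydrogens by atom environment:
  3 × C: 2 H each → 6
  2 × C: 1 H each → 2
  2 × C: no H
  1 × F: no H
  1 × N: 2 H
  Total hydrogens = 10.
Molecular formula: C7H10FN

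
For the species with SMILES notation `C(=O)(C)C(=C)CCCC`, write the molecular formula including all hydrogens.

Heavy atoms from the SMILES: 8 C, 1 O.
Implicit hydrogens by atom environment:
  4 × C: 2 H each → 8
  2 × C: 3 H each → 6
  2 × C: no H
  1 × O: no H
  Total hydrogens = 14.
Molecular formula: C8H14O

C8H14O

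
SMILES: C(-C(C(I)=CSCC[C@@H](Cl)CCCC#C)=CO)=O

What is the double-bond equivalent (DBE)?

Molecular formula from the SMILES: C13H16ClIO2S.
DoU = (2C + 2 + N − H − X)/2 = (2·13 + 2 + 0 − 16 − 2)/2 = 10/2 = 5.
(Structurally: 0 ring(s) + 5 π bond(s) = 5.)

5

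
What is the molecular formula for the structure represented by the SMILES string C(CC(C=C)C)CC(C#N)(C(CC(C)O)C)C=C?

Heavy atoms from the SMILES: 16 C, 1 N, 1 O.
Implicit hydrogens by atom environment:
  6 × C: 2 H each → 12
  5 × C: 1 H each → 5
  3 × C: 3 H each → 9
  2 × C: no H
  1 × N: no H
  1 × O: 1 H
  Total hydrogens = 27.
Molecular formula: C16H27NO

C16H27NO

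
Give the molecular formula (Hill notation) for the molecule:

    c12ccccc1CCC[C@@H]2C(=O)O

Heavy atoms from the SMILES: 11 C, 2 O.
Implicit hydrogens by atom environment:
  4 × C (aromatic): 1 H each → 4
  3 × C: 2 H each → 6
  2 × C (aromatic): no H
  1 × C: 1 H
  1 × C: no H
  1 × O: 1 H
  1 × O: no H
  Total hydrogens = 12.
Molecular formula: C11H12O2

C11H12O2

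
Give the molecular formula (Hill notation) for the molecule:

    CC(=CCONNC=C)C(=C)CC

Heavy atoms from the SMILES: 10 C, 2 N, 1 O.
Implicit hydrogens by atom environment:
  4 × C: 2 H each → 8
  2 × C: 3 H each → 6
  2 × C: 1 H each → 2
  2 × C: no H
  2 × N: 1 H each → 2
  1 × O: no H
  Total hydrogens = 18.
Molecular formula: C10H18N2O

C10H18N2O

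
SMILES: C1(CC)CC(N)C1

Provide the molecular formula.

C6H13N

Heavy atoms from the SMILES: 6 C, 1 N.
Implicit hydrogens by atom environment:
  3 × C: 2 H each → 6
  2 × C: 1 H each → 2
  1 × C: 3 H
  1 × N: 2 H
  Total hydrogens = 13.
Molecular formula: C6H13N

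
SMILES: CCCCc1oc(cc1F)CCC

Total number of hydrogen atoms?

17

Hydrogens are implicit in SMILES; fill each atom to its normal valence:
  5 × C: 2 H each → 10
  3 × C (aromatic): no H
  2 × C: 3 H each → 6
  1 × C (aromatic): 1 H
  1 × F: no H
  1 × O (aromatic): no H
  Total hydrogens = 17.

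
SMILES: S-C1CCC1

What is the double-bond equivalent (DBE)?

Molecular formula from the SMILES: C4H8S.
DoU = (2C + 2 + N − H − X)/2 = (2·4 + 2 + 0 − 8 − 0)/2 = 2/2 = 1.
(Structurally: 1 ring(s) + 0 π bond(s) = 1.)

1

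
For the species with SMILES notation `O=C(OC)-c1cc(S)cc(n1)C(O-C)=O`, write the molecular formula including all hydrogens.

Heavy atoms from the SMILES: 9 C, 1 N, 4 O, 1 S.
Implicit hydrogens by atom environment:
  4 × O: no H
  3 × C (aromatic): no H
  2 × C: 3 H each → 6
  2 × C (aromatic): 1 H each → 2
  2 × C: no H
  1 × N (aromatic): no H
  1 × S: 1 H
  Total hydrogens = 9.
Molecular formula: C9H9NO4S

C9H9NO4S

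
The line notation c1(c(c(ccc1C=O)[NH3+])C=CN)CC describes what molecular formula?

C11H15N2O+

Heavy atoms from the SMILES: 11 C, 2 N, 1 O.
Implicit hydrogens by atom environment:
  4 × C (aromatic): no H
  3 × C: 1 H each → 3
  2 × C (aromatic): 1 H each → 2
  1 × C: 3 H
  1 × C: 2 H
  1 × N (charge +1): 3 H
  1 × N: 2 H
  1 × O: no H
  Total hydrogens = 15.
Net charge +1.
Molecular formula: C11H15N2O+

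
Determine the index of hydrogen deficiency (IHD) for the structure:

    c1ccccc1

Molecular formula from the SMILES: C6H6.
DoU = (2C + 2 + N − H − X)/2 = (2·6 + 2 + 0 − 6 − 0)/2 = 8/2 = 4.
(Structurally: 1 ring(s) + 3 π bond(s) = 4.)

4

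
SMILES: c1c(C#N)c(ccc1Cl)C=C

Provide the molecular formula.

Heavy atoms from the SMILES: 9 C, 1 Cl, 1 N.
Implicit hydrogens by atom environment:
  3 × C (aromatic): 1 H each → 3
  3 × C (aromatic): no H
  1 × C: 2 H
  1 × C: 1 H
  1 × C: no H
  1 × Cl: no H
  1 × N: no H
  Total hydrogens = 6.
Molecular formula: C9H6ClN

C9H6ClN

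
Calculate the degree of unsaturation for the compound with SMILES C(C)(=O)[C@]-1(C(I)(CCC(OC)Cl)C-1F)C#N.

4

Molecular formula from the SMILES: C10H12ClFINO2.
DoU = (2C + 2 + N − H − X)/2 = (2·10 + 2 + 1 − 12 − 3)/2 = 8/2 = 4.
(Structurally: 1 ring(s) + 3 π bond(s) = 4.)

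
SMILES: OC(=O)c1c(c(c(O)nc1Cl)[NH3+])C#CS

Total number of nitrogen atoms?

The symbol for nitrogen appears 2 times in the SMILES.

2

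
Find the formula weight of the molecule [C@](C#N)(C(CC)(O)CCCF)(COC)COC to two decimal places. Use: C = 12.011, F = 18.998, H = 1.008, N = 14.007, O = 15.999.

247.31

Molecular formula: C12H22FNO3.
M = 12×12.011 + 1×18.998 + 22×1.008 + 1×14.007 + 3×15.999 = 247.31 g/mol.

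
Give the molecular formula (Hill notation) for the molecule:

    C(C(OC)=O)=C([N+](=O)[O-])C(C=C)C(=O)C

Heavy atoms from the SMILES: 9 C, 1 N, 5 O.
Implicit hydrogens by atom environment:
  4 × O: no H
  3 × C: 1 H each → 3
  3 × C: no H
  2 × C: 3 H each → 6
  1 × C: 2 H
  1 × N (charge +1): no H
  1 × O (charge -1): no H
  Total hydrogens = 11.
Molecular formula: C9H11NO5

C9H11NO5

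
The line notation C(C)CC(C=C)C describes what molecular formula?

Heavy atoms from the SMILES: 7 C.
Implicit hydrogens by atom environment:
  3 × C: 2 H each → 6
  2 × C: 3 H each → 6
  2 × C: 1 H each → 2
  Total hydrogens = 14.
Molecular formula: C7H14

C7H14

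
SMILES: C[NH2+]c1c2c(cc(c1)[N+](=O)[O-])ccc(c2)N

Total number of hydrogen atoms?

12

Hydrogens are implicit in SMILES; fill each atom to its normal valence:
  5 × C (aromatic): 1 H each → 5
  5 × C (aromatic): no H
  1 × C: 3 H
  1 × N (charge +1): 2 H
  1 × N: 2 H
  1 × N (charge +1): no H
  1 × O: no H
  1 × O (charge -1): no H
  Total hydrogens = 12.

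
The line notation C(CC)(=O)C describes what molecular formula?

C4H8O

Heavy atoms from the SMILES: 4 C, 1 O.
Implicit hydrogens by atom environment:
  2 × C: 3 H each → 6
  1 × C: 2 H
  1 × C: no H
  1 × O: no H
  Total hydrogens = 8.
Molecular formula: C4H8O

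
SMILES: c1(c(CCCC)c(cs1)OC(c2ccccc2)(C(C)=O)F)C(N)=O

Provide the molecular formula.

C18H20FNO3S

Heavy atoms from the SMILES: 18 C, 1 F, 1 N, 3 O, 1 S.
Implicit hydrogens by atom environment:
  6 × C (aromatic): 1 H each → 6
  4 × C (aromatic): no H
  3 × C: 2 H each → 6
  3 × C: no H
  3 × O: no H
  2 × C: 3 H each → 6
  1 × F: no H
  1 × N: 2 H
  1 × S (aromatic): no H
  Total hydrogens = 20.
Molecular formula: C18H20FNO3S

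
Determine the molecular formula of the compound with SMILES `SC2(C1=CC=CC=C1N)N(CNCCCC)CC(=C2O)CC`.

C17H27N3OS

Heavy atoms from the SMILES: 17 C, 3 N, 1 O, 1 S.
Implicit hydrogens by atom environment:
  6 × C: 2 H each → 12
  4 × C (aromatic): 1 H each → 4
  3 × C: no H
  2 × C: 3 H each → 6
  2 × C (aromatic): no H
  1 × N: 2 H
  1 × N: 1 H
  1 × N: no H
  1 × O: 1 H
  1 × S: 1 H
  Total hydrogens = 27.
Molecular formula: C17H27N3OS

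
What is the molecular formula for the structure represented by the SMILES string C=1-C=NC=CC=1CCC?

C8H11N

Heavy atoms from the SMILES: 8 C, 1 N.
Implicit hydrogens by atom environment:
  4 × C (aromatic): 1 H each → 4
  2 × C: 2 H each → 4
  1 × C: 3 H
  1 × C (aromatic): no H
  1 × N (aromatic): no H
  Total hydrogens = 11.
Molecular formula: C8H11N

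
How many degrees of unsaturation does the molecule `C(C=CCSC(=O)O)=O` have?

Molecular formula from the SMILES: C5H6O3S.
DoU = (2C + 2 + N − H − X)/2 = (2·5 + 2 + 0 − 6 − 0)/2 = 6/2 = 3.
(Structurally: 0 ring(s) + 3 π bond(s) = 3.)

3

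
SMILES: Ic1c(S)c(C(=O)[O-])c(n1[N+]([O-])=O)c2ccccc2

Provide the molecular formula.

Heavy atoms from the SMILES: 11 C, 1 I, 2 N, 4 O, 1 S.
Implicit hydrogens by atom environment:
  5 × C (aromatic): 1 H each → 5
  5 × C (aromatic): no H
  2 × O: no H
  2 × O (charge -1): no H
  1 × C: no H
  1 × I: no H
  1 × N (aromatic): no H
  1 × N (charge +1): no H
  1 × S: 1 H
  Total hydrogens = 6.
Net charge -1.
Molecular formula: C11H6IN2O4S-

C11H6IN2O4S-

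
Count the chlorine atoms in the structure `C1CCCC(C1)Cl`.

The symbol for chlorine appears 1 time in the SMILES.

1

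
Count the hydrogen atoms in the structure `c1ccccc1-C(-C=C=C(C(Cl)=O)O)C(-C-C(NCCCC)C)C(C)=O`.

28

Hydrogens are implicit in SMILES; fill each atom to its normal valence:
  5 × C (aromatic): 1 H each → 5
  4 × C: 2 H each → 8
  4 × C: 1 H each → 4
  4 × C: no H
  3 × C: 3 H each → 9
  2 × O: no H
  1 × C (aromatic): no H
  1 × Cl: no H
  1 × N: 1 H
  1 × O: 1 H
  Total hydrogens = 28.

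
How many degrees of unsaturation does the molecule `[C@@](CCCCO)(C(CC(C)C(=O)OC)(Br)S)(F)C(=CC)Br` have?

Molecular formula from the SMILES: C14H23Br2FO3S.
DoU = (2C + 2 + N − H − X)/2 = (2·14 + 2 + 0 − 23 − 3)/2 = 4/2 = 2.
(Structurally: 0 ring(s) + 2 π bond(s) = 2.)

2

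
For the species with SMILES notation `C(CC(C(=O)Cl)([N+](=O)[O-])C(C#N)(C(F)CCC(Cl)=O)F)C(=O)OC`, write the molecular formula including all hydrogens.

Heavy atoms from the SMILES: 12 C, 2 Cl, 2 F, 2 N, 6 O.
Implicit hydrogens by atom environment:
  6 × C: no H
  5 × O: no H
  4 × C: 2 H each → 8
  2 × Cl: no H
  2 × F: no H
  1 × C: 3 H
  1 × C: 1 H
  1 × N: no H
  1 × N (charge +1): no H
  1 × O (charge -1): no H
  Total hydrogens = 12.
Molecular formula: C12H12Cl2F2N2O6

C12H12Cl2F2N2O6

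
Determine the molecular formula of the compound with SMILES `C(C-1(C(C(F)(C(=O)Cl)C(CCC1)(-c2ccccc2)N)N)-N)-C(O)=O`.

Heavy atoms from the SMILES: 16 C, 1 Cl, 1 F, 3 N, 3 O.
Implicit hydrogens by atom environment:
  5 × C (aromatic): 1 H each → 5
  5 × C: no H
  4 × C: 2 H each → 8
  3 × N: 2 H each → 6
  2 × O: no H
  1 × C: 1 H
  1 × C (aromatic): no H
  1 × Cl: no H
  1 × F: no H
  1 × O: 1 H
  Total hydrogens = 21.
Molecular formula: C16H21ClFN3O3

C16H21ClFN3O3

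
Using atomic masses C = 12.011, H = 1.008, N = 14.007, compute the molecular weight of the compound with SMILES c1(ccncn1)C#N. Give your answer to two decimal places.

105.10

Molecular formula: C5H3N3.
M = 5×12.011 + 3×1.008 + 3×14.007 = 105.10 g/mol.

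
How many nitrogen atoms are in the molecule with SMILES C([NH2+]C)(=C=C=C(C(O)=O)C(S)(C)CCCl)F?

The symbol for nitrogen appears 1 time in the SMILES.

1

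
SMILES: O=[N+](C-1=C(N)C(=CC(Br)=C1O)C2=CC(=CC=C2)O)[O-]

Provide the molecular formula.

C12H9BrN2O4

Heavy atoms from the SMILES: 1 Br, 12 C, 2 N, 4 O.
Implicit hydrogens by atom environment:
  7 × C (aromatic): no H
  5 × C (aromatic): 1 H each → 5
  2 × O: 1 H each → 2
  1 × Br: no H
  1 × N: 2 H
  1 × N (charge +1): no H
  1 × O: no H
  1 × O (charge -1): no H
  Total hydrogens = 9.
Molecular formula: C12H9BrN2O4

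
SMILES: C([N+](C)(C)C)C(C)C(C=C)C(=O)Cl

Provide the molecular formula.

C10H19ClNO+

Heavy atoms from the SMILES: 10 C, 1 Cl, 1 N, 1 O.
Implicit hydrogens by atom environment:
  4 × C: 3 H each → 12
  3 × C: 1 H each → 3
  2 × C: 2 H each → 4
  1 × C: no H
  1 × Cl: no H
  1 × N (charge +1): no H
  1 × O: no H
  Total hydrogens = 19.
Net charge +1.
Molecular formula: C10H19ClNO+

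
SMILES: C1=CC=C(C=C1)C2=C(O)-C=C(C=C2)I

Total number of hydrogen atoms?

9

Hydrogens are implicit in SMILES; fill each atom to its normal valence:
  8 × C (aromatic): 1 H each → 8
  4 × C (aromatic): no H
  1 × I: no H
  1 × O: 1 H
  Total hydrogens = 9.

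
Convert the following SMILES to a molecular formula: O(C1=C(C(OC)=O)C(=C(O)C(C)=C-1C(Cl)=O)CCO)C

Heavy atoms from the SMILES: 13 C, 1 Cl, 6 O.
Implicit hydrogens by atom environment:
  6 × C (aromatic): no H
  4 × O: no H
  3 × C: 3 H each → 9
  2 × C: 2 H each → 4
  2 × C: no H
  2 × O: 1 H each → 2
  1 × Cl: no H
  Total hydrogens = 15.
Molecular formula: C13H15ClO6

C13H15ClO6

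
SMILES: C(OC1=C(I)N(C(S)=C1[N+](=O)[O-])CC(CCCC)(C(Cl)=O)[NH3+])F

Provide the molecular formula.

Heavy atoms from the SMILES: 12 C, 1 Cl, 1 F, 1 I, 3 N, 4 O, 1 S.
Implicit hydrogens by atom environment:
  5 × C: 2 H each → 10
  4 × C (aromatic): no H
  3 × O: no H
  2 × C: no H
  1 × C: 3 H
  1 × Cl: no H
  1 × F: no H
  1 × I: no H
  1 × N (charge +1): 3 H
  1 × N (aromatic): no H
  1 × N (charge +1): no H
  1 × O (charge -1): no H
  1 × S: 1 H
  Total hydrogens = 17.
Net charge +1.
Molecular formula: C12H17ClFIN3O4S+

C12H17ClFIN3O4S+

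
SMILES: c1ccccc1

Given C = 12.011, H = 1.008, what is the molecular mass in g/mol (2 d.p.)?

Molecular formula: C6H6.
M = 6×12.011 + 6×1.008 = 78.11 g/mol.

78.11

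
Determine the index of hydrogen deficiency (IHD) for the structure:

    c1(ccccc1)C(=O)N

5

Molecular formula from the SMILES: C7H7NO.
DoU = (2C + 2 + N − H − X)/2 = (2·7 + 2 + 1 − 7 − 0)/2 = 10/2 = 5.
(Structurally: 1 ring(s) + 4 π bond(s) = 5.)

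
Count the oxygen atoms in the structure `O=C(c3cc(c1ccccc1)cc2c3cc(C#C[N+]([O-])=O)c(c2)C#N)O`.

4

The symbol for oxygen appears 4 times in the SMILES.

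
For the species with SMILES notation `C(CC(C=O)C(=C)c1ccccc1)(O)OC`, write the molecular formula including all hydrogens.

Heavy atoms from the SMILES: 13 C, 3 O.
Implicit hydrogens by atom environment:
  5 × C (aromatic): 1 H each → 5
  3 × C: 1 H each → 3
  2 × C: 2 H each → 4
  2 × O: no H
  1 × C: 3 H
  1 × C: no H
  1 × C (aromatic): no H
  1 × O: 1 H
  Total hydrogens = 16.
Molecular formula: C13H16O3

C13H16O3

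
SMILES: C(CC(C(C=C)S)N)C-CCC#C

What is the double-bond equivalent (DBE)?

3

Molecular formula from the SMILES: C11H19NS.
DoU = (2C + 2 + N − H − X)/2 = (2·11 + 2 + 1 − 19 − 0)/2 = 6/2 = 3.
(Structurally: 0 ring(s) + 3 π bond(s) = 3.)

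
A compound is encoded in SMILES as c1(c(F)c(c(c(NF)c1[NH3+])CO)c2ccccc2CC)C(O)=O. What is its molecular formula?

Heavy atoms from the SMILES: 16 C, 2 F, 2 N, 3 O.
Implicit hydrogens by atom environment:
  8 × C (aromatic): no H
  4 × C (aromatic): 1 H each → 4
  2 × C: 2 H each → 4
  2 × F: no H
  2 × O: 1 H each → 2
  1 × C: 3 H
  1 × C: no H
  1 × N (charge +1): 3 H
  1 × N: 1 H
  1 × O: no H
  Total hydrogens = 17.
Net charge +1.
Molecular formula: C16H17F2N2O3+

C16H17F2N2O3+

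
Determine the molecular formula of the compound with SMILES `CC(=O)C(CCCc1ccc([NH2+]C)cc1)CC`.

C15H24NO+

Heavy atoms from the SMILES: 15 C, 1 N, 1 O.
Implicit hydrogens by atom environment:
  4 × C: 2 H each → 8
  4 × C (aromatic): 1 H each → 4
  3 × C: 3 H each → 9
  2 × C (aromatic): no H
  1 × C: 1 H
  1 × C: no H
  1 × N (charge +1): 2 H
  1 × O: no H
  Total hydrogens = 24.
Net charge +1.
Molecular formula: C15H24NO+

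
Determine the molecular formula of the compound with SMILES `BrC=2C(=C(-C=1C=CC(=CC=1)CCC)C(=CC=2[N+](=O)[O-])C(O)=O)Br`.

C16H13Br2NO4

Heavy atoms from the SMILES: 2 Br, 16 C, 1 N, 4 O.
Implicit hydrogens by atom environment:
  7 × C (aromatic): no H
  5 × C (aromatic): 1 H each → 5
  2 × Br: no H
  2 × C: 2 H each → 4
  2 × O: no H
  1 × C: 3 H
  1 × C: no H
  1 × N (charge +1): no H
  1 × O: 1 H
  1 × O (charge -1): no H
  Total hydrogens = 13.
Molecular formula: C16H13Br2NO4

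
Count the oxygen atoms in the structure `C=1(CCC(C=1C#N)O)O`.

The symbol for oxygen appears 2 times in the SMILES.

2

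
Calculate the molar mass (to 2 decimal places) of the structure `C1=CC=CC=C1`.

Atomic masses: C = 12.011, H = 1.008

Molecular formula: C6H6.
M = 6×12.011 + 6×1.008 = 78.11 g/mol.

78.11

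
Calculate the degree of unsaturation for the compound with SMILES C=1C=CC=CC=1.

Molecular formula from the SMILES: C6H6.
DoU = (2C + 2 + N − H − X)/2 = (2·6 + 2 + 0 − 6 − 0)/2 = 8/2 = 4.
(Structurally: 1 ring(s) + 3 π bond(s) = 4.)

4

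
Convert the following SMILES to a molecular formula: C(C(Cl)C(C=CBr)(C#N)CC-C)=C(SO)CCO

C12H17BrClNO2S

Heavy atoms from the SMILES: 1 Br, 12 C, 1 Cl, 1 N, 2 O, 1 S.
Implicit hydrogens by atom environment:
  4 × C: 2 H each → 8
  4 × C: 1 H each → 4
  3 × C: no H
  2 × O: 1 H each → 2
  1 × Br: no H
  1 × C: 3 H
  1 × Cl: no H
  1 × N: no H
  1 × S: no H
  Total hydrogens = 17.
Molecular formula: C12H17BrClNO2S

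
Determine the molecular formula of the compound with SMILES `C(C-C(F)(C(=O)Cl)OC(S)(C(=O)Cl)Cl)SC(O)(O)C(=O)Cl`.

C8H7Cl4FO6S2

Heavy atoms from the SMILES: 8 C, 4 Cl, 1 F, 6 O, 2 S.
Implicit hydrogens by atom environment:
  6 × C: no H
  4 × Cl: no H
  4 × O: no H
  2 × C: 2 H each → 4
  2 × O: 1 H each → 2
  1 × F: no H
  1 × S: 1 H
  1 × S: no H
  Total hydrogens = 7.
Molecular formula: C8H7Cl4FO6S2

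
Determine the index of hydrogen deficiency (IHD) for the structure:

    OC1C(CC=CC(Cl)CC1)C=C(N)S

3

Molecular formula from the SMILES: C10H16ClNOS.
DoU = (2C + 2 + N − H − X)/2 = (2·10 + 2 + 1 − 16 − 1)/2 = 6/2 = 3.
(Structurally: 1 ring(s) + 2 π bond(s) = 3.)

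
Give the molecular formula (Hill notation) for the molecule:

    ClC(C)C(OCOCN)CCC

Heavy atoms from the SMILES: 8 C, 1 Cl, 1 N, 2 O.
Implicit hydrogens by atom environment:
  4 × C: 2 H each → 8
  2 × C: 3 H each → 6
  2 × C: 1 H each → 2
  2 × O: no H
  1 × Cl: no H
  1 × N: 2 H
  Total hydrogens = 18.
Molecular formula: C8H18ClNO2

C8H18ClNO2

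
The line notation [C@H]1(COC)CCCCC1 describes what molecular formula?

Heavy atoms from the SMILES: 8 C, 1 O.
Implicit hydrogens by atom environment:
  6 × C: 2 H each → 12
  1 × C: 3 H
  1 × C: 1 H
  1 × O: no H
  Total hydrogens = 16.
Molecular formula: C8H16O

C8H16O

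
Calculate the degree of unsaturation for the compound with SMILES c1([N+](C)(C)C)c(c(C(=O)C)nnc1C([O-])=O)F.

6

Molecular formula from the SMILES: C10H12FN3O3.
DoU = (2C + 2 + N − H − X)/2 = (2·10 + 2 + 3 − 12 − 1)/2 = 12/2 = 6.
(Structurally: 1 ring(s) + 5 π bond(s) = 6.)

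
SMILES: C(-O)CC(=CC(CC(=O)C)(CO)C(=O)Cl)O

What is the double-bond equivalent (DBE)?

Molecular formula from the SMILES: C10H15ClO5.
DoU = (2C + 2 + N − H − X)/2 = (2·10 + 2 + 0 − 15 − 1)/2 = 6/2 = 3.
(Structurally: 0 ring(s) + 3 π bond(s) = 3.)

3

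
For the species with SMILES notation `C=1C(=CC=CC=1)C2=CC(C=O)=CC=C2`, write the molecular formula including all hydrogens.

C13H10O

Heavy atoms from the SMILES: 13 C, 1 O.
Implicit hydrogens by atom environment:
  9 × C (aromatic): 1 H each → 9
  3 × C (aromatic): no H
  1 × C: 1 H
  1 × O: no H
  Total hydrogens = 10.
Molecular formula: C13H10O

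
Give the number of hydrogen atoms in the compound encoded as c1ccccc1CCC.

12

Hydrogens are implicit in SMILES; fill each atom to its normal valence:
  5 × C (aromatic): 1 H each → 5
  2 × C: 2 H each → 4
  1 × C: 3 H
  1 × C (aromatic): no H
  Total hydrogens = 12.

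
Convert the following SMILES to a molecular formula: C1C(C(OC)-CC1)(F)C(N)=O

C7H12FNO2

Heavy atoms from the SMILES: 7 C, 1 F, 1 N, 2 O.
Implicit hydrogens by atom environment:
  3 × C: 2 H each → 6
  2 × C: no H
  2 × O: no H
  1 × C: 3 H
  1 × C: 1 H
  1 × F: no H
  1 × N: 2 H
  Total hydrogens = 12.
Molecular formula: C7H12FNO2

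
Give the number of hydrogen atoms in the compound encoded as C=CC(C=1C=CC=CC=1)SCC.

14

Hydrogens are implicit in SMILES; fill each atom to its normal valence:
  5 × C (aromatic): 1 H each → 5
  2 × C: 2 H each → 4
  2 × C: 1 H each → 2
  1 × C: 3 H
  1 × C (aromatic): no H
  1 × S: no H
  Total hydrogens = 14.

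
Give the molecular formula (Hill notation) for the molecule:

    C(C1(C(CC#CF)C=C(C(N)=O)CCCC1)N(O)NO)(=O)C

Heavy atoms from the SMILES: 14 C, 1 F, 3 N, 4 O.
Implicit hydrogens by atom environment:
  6 × C: no H
  5 × C: 2 H each → 10
  2 × C: 1 H each → 2
  2 × O: 1 H each → 2
  2 × O: no H
  1 × C: 3 H
  1 × F: no H
  1 × N: 2 H
  1 × N: 1 H
  1 × N: no H
  Total hydrogens = 20.
Molecular formula: C14H20FN3O4

C14H20FN3O4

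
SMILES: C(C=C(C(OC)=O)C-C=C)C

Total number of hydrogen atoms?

Hydrogens are implicit in SMILES; fill each atom to its normal valence:
  3 × C: 2 H each → 6
  2 × C: 3 H each → 6
  2 × C: 1 H each → 2
  2 × C: no H
  2 × O: no H
  Total hydrogens = 14.

14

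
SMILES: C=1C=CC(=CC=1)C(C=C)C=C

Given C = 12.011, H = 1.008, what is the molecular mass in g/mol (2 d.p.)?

144.22

Molecular formula: C11H12.
M = 11×12.011 + 12×1.008 = 144.22 g/mol.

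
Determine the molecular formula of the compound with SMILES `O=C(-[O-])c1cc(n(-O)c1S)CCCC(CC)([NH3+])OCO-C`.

Heavy atoms from the SMILES: 13 C, 2 N, 5 O, 1 S.
Implicit hydrogens by atom environment:
  5 × C: 2 H each → 10
  3 × C (aromatic): no H
  3 × O: no H
  2 × C: 3 H each → 6
  2 × C: no H
  1 × C (aromatic): 1 H
  1 × N (charge +1): 3 H
  1 × N (aromatic): no H
  1 × O: 1 H
  1 × O (charge -1): no H
  1 × S: 1 H
  Total hydrogens = 22.
Molecular formula: C13H22N2O5S

C13H22N2O5S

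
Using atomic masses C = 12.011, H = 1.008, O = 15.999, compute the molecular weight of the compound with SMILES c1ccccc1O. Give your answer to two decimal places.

Molecular formula: C6H6O.
M = 6×12.011 + 6×1.008 + 1×15.999 = 94.11 g/mol.

94.11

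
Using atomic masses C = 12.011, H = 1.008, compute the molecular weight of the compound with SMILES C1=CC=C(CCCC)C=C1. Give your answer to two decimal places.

Molecular formula: C10H14.
M = 10×12.011 + 14×1.008 = 134.22 g/mol.

134.22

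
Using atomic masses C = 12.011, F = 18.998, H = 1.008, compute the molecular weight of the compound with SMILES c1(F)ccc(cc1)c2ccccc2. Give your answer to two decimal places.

Molecular formula: C12H9F.
M = 12×12.011 + 1×18.998 + 9×1.008 = 172.20 g/mol.

172.20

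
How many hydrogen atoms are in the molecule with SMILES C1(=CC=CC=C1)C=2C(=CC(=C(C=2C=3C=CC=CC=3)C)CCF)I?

Hydrogens are implicit in SMILES; fill each atom to its normal valence:
  11 × C (aromatic): 1 H each → 11
  7 × C (aromatic): no H
  2 × C: 2 H each → 4
  1 × C: 3 H
  1 × F: no H
  1 × I: no H
  Total hydrogens = 18.

18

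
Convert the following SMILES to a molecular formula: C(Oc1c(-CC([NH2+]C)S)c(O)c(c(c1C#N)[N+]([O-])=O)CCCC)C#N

Heavy atoms from the SMILES: 16 C, 4 N, 4 O, 1 S.
Implicit hydrogens by atom environment:
  6 × C (aromatic): no H
  5 × C: 2 H each → 10
  2 × C: 3 H each → 6
  2 × C: no H
  2 × N: no H
  2 × O: no H
  1 × C: 1 H
  1 × N (charge +1): 2 H
  1 × N (charge +1): no H
  1 × O: 1 H
  1 × O (charge -1): no H
  1 × S: 1 H
  Total hydrogens = 21.
Net charge +1.
Molecular formula: C16H21N4O4S+

C16H21N4O4S+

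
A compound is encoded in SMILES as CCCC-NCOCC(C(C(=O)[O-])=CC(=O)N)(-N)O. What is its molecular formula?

C11H20N3O5-

Heavy atoms from the SMILES: 11 C, 3 N, 5 O.
Implicit hydrogens by atom environment:
  5 × C: 2 H each → 10
  4 × C: no H
  3 × O: no H
  2 × N: 2 H each → 4
  1 × C: 3 H
  1 × C: 1 H
  1 × N: 1 H
  1 × O: 1 H
  1 × O (charge -1): no H
  Total hydrogens = 20.
Net charge -1.
Molecular formula: C11H20N3O5-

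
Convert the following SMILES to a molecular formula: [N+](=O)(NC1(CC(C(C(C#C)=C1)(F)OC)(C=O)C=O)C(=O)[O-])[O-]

C12H10FN2O7-

Heavy atoms from the SMILES: 12 C, 1 F, 2 N, 7 O.
Implicit hydrogens by atom environment:
  6 × C: no H
  5 × O: no H
  4 × C: 1 H each → 4
  2 × O (charge -1): no H
  1 × C: 3 H
  1 × C: 2 H
  1 × F: no H
  1 × N: 1 H
  1 × N (charge +1): no H
  Total hydrogens = 10.
Net charge -1.
Molecular formula: C12H10FN2O7-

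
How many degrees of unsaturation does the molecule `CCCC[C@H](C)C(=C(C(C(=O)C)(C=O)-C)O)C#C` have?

5

Molecular formula from the SMILES: C15H22O3.
DoU = (2C + 2 + N − H − X)/2 = (2·15 + 2 + 0 − 22 − 0)/2 = 10/2 = 5.
(Structurally: 0 ring(s) + 5 π bond(s) = 5.)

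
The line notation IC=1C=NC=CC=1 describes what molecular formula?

Heavy atoms from the SMILES: 5 C, 1 I, 1 N.
Implicit hydrogens by atom environment:
  4 × C (aromatic): 1 H each → 4
  1 × C (aromatic): no H
  1 × I: no H
  1 × N (aromatic): no H
  Total hydrogens = 4.
Molecular formula: C5H4IN

C5H4IN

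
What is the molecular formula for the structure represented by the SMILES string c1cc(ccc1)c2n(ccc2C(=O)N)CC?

C13H14N2O

Heavy atoms from the SMILES: 13 C, 2 N, 1 O.
Implicit hydrogens by atom environment:
  7 × C (aromatic): 1 H each → 7
  3 × C (aromatic): no H
  1 × C: 3 H
  1 × C: 2 H
  1 × C: no H
  1 × N: 2 H
  1 × N (aromatic): no H
  1 × O: no H
  Total hydrogens = 14.
Molecular formula: C13H14N2O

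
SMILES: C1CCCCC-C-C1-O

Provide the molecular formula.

C8H16O

Heavy atoms from the SMILES: 8 C, 1 O.
Implicit hydrogens by atom environment:
  7 × C: 2 H each → 14
  1 × C: 1 H
  1 × O: 1 H
  Total hydrogens = 16.
Molecular formula: C8H16O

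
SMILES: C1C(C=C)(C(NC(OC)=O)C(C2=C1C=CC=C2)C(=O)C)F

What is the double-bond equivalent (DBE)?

Molecular formula from the SMILES: C16H18FNO3.
DoU = (2C + 2 + N − H − X)/2 = (2·16 + 2 + 1 − 18 − 1)/2 = 16/2 = 8.
(Structurally: 2 ring(s) + 6 π bond(s) = 8.)

8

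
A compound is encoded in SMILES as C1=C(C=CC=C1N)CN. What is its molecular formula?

C7H10N2

Heavy atoms from the SMILES: 7 C, 2 N.
Implicit hydrogens by atom environment:
  4 × C (aromatic): 1 H each → 4
  2 × C (aromatic): no H
  2 × N: 2 H each → 4
  1 × C: 2 H
  Total hydrogens = 10.
Molecular formula: C7H10N2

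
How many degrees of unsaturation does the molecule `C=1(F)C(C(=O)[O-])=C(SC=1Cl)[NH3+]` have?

Molecular formula from the SMILES: C5H3ClFNO2S.
DoU = (2C + 2 + N − H − X)/2 = (2·5 + 2 + 1 − 3 − 2)/2 = 8/2 = 4.
(Structurally: 1 ring(s) + 3 π bond(s) = 4.)

4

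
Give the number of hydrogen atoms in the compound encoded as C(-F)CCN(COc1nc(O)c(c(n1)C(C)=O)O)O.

14

Hydrogens are implicit in SMILES; fill each atom to its normal valence:
  4 × C: 2 H each → 8
  4 × C (aromatic): no H
  3 × O: 1 H each → 3
  2 × N (aromatic): no H
  2 × O: no H
  1 × C: 3 H
  1 × C: no H
  1 × F: no H
  1 × N: no H
  Total hydrogens = 14.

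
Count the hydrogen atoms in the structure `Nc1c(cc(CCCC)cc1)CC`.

19

Hydrogens are implicit in SMILES; fill each atom to its normal valence:
  4 × C: 2 H each → 8
  3 × C (aromatic): 1 H each → 3
  3 × C (aromatic): no H
  2 × C: 3 H each → 6
  1 × N: 2 H
  Total hydrogens = 19.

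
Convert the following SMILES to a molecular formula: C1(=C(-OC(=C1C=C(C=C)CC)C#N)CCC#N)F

Heavy atoms from the SMILES: 14 C, 1 F, 2 N, 1 O.
Implicit hydrogens by atom environment:
  4 × C: 2 H each → 8
  4 × C (aromatic): no H
  3 × C: no H
  2 × C: 1 H each → 2
  2 × N: no H
  1 × C: 3 H
  1 × F: no H
  1 × O (aromatic): no H
  Total hydrogens = 13.
Molecular formula: C14H13FN2O

C14H13FN2O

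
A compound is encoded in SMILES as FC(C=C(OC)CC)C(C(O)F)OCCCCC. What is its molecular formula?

Heavy atoms from the SMILES: 13 C, 2 F, 3 O.
Implicit hydrogens by atom environment:
  5 × C: 2 H each → 10
  4 × C: 1 H each → 4
  3 × C: 3 H each → 9
  2 × F: no H
  2 × O: no H
  1 × C: no H
  1 × O: 1 H
  Total hydrogens = 24.
Molecular formula: C13H24F2O3

C13H24F2O3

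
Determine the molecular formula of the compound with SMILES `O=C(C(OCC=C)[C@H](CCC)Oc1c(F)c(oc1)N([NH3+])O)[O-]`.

Heavy atoms from the SMILES: 13 C, 1 F, 2 N, 6 O.
Implicit hydrogens by atom environment:
  4 × C: 2 H each → 8
  3 × C: 1 H each → 3
  3 × C (aromatic): no H
  3 × O: no H
  1 × C: 3 H
  1 × C (aromatic): 1 H
  1 × C: no H
  1 × F: no H
  1 × N (charge +1): 3 H
  1 × N: no H
  1 × O: 1 H
  1 × O (aromatic): no H
  1 × O (charge -1): no H
  Total hydrogens = 19.
Molecular formula: C13H19FN2O6

C13H19FN2O6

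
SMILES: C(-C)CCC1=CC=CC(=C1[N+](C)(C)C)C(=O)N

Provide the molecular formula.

Heavy atoms from the SMILES: 14 C, 2 N, 1 O.
Implicit hydrogens by atom environment:
  4 × C: 3 H each → 12
  3 × C: 2 H each → 6
  3 × C (aromatic): 1 H each → 3
  3 × C (aromatic): no H
  1 × C: no H
  1 × N: 2 H
  1 × N (charge +1): no H
  1 × O: no H
  Total hydrogens = 23.
Net charge +1.
Molecular formula: C14H23N2O+

C14H23N2O+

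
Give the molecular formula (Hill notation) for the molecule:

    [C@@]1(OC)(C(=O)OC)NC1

Heavy atoms from the SMILES: 5 C, 1 N, 3 O.
Implicit hydrogens by atom environment:
  3 × O: no H
  2 × C: 3 H each → 6
  2 × C: no H
  1 × C: 2 H
  1 × N: 1 H
  Total hydrogens = 9.
Molecular formula: C5H9NO3

C5H9NO3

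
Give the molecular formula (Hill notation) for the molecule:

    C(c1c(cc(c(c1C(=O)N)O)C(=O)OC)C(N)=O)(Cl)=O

Heavy atoms from the SMILES: 11 C, 1 Cl, 2 N, 6 O.
Implicit hydrogens by atom environment:
  5 × C (aromatic): no H
  5 × O: no H
  4 × C: no H
  2 × N: 2 H each → 4
  1 × C: 3 H
  1 × C (aromatic): 1 H
  1 × Cl: no H
  1 × O: 1 H
  Total hydrogens = 9.
Molecular formula: C11H9ClN2O6

C11H9ClN2O6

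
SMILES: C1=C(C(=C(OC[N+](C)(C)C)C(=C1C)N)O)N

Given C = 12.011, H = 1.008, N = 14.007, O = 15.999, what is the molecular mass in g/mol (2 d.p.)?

226.30

Molecular formula: C11H20N3O2+.
M = 11×12.011 + 20×1.008 + 3×14.007 + 2×15.999 = 226.30 g/mol.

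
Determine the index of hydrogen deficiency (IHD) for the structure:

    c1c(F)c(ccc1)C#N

6

Molecular formula from the SMILES: C7H4FN.
DoU = (2C + 2 + N − H − X)/2 = (2·7 + 2 + 1 − 4 − 1)/2 = 12/2 = 6.
(Structurally: 1 ring(s) + 5 π bond(s) = 6.)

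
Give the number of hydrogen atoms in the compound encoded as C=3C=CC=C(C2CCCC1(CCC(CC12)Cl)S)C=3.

21

Hydrogens are implicit in SMILES; fill each atom to its normal valence:
  6 × C: 2 H each → 12
  5 × C (aromatic): 1 H each → 5
  3 × C: 1 H each → 3
  1 × C: no H
  1 × C (aromatic): no H
  1 × Cl: no H
  1 × S: 1 H
  Total hydrogens = 21.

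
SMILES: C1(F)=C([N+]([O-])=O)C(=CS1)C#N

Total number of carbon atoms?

The symbol for carbon appears 5 times in the SMILES.

5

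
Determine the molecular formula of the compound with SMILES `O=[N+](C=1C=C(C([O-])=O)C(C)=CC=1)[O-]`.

Heavy atoms from the SMILES: 8 C, 1 N, 4 O.
Implicit hydrogens by atom environment:
  3 × C (aromatic): 1 H each → 3
  3 × C (aromatic): no H
  2 × O: no H
  2 × O (charge -1): no H
  1 × C: 3 H
  1 × C: no H
  1 × N (charge +1): no H
  Total hydrogens = 6.
Net charge -1.
Molecular formula: C8H6NO4-

C8H6NO4-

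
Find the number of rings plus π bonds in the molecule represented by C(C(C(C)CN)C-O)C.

0

Molecular formula from the SMILES: C7H17NO.
DoU = (2C + 2 + N − H − X)/2 = (2·7 + 2 + 1 − 17 − 0)/2 = 0/2 = 0.
(Structurally: 0 ring(s) + 0 π bond(s) = 0.)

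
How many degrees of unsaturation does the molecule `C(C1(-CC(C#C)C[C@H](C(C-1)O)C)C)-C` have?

Molecular formula from the SMILES: C13H22O.
DoU = (2C + 2 + N − H − X)/2 = (2·13 + 2 + 0 − 22 − 0)/2 = 6/2 = 3.
(Structurally: 1 ring(s) + 2 π bond(s) = 3.)

3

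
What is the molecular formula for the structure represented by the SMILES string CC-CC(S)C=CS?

Heavy atoms from the SMILES: 6 C, 2 S.
Implicit hydrogens by atom environment:
  3 × C: 1 H each → 3
  2 × C: 2 H each → 4
  2 × S: 1 H each → 2
  1 × C: 3 H
  Total hydrogens = 12.
Molecular formula: C6H12S2

C6H12S2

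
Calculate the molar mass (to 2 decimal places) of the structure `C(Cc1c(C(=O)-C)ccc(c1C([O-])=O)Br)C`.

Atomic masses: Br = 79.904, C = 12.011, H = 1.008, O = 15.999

284.13

Molecular formula: C12H12BrO3-.
M = 1×79.904 + 12×12.011 + 12×1.008 + 3×15.999 = 284.13 g/mol.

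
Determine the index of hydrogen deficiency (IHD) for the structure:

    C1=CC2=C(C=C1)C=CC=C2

Molecular formula from the SMILES: C10H8.
DoU = (2C + 2 + N − H − X)/2 = (2·10 + 2 + 0 − 8 − 0)/2 = 14/2 = 7.
(Structurally: 2 ring(s) + 5 π bond(s) = 7.)

7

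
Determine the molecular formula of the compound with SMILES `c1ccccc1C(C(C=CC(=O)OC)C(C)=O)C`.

Heavy atoms from the SMILES: 15 C, 3 O.
Implicit hydrogens by atom environment:
  5 × C (aromatic): 1 H each → 5
  4 × C: 1 H each → 4
  3 × C: 3 H each → 9
  3 × O: no H
  2 × C: no H
  1 × C (aromatic): no H
  Total hydrogens = 18.
Molecular formula: C15H18O3

C15H18O3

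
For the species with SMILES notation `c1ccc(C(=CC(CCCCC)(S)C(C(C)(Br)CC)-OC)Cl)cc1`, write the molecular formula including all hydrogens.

Heavy atoms from the SMILES: 1 Br, 20 C, 1 Cl, 1 O, 1 S.
Implicit hydrogens by atom environment:
  5 × C: 2 H each → 10
  5 × C (aromatic): 1 H each → 5
  4 × C: 3 H each → 12
  3 × C: no H
  2 × C: 1 H each → 2
  1 × Br: no H
  1 × C (aromatic): no H
  1 × Cl: no H
  1 × O: no H
  1 × S: 1 H
  Total hydrogens = 30.
Molecular formula: C20H30BrClOS

C20H30BrClOS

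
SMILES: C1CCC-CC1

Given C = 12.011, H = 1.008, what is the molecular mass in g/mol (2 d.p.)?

Molecular formula: C6H12.
M = 6×12.011 + 12×1.008 = 84.16 g/mol.

84.16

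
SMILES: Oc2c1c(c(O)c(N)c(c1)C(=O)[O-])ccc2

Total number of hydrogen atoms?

Hydrogens are implicit in SMILES; fill each atom to its normal valence:
  6 × C (aromatic): no H
  4 × C (aromatic): 1 H each → 4
  2 × O: 1 H each → 2
  1 × C: no H
  1 × N: 2 H
  1 × O: no H
  1 × O (charge -1): no H
  Total hydrogens = 8.

8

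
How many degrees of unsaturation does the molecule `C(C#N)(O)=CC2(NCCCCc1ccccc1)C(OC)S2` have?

Molecular formula from the SMILES: C16H20N2O2S.
DoU = (2C + 2 + N − H − X)/2 = (2·16 + 2 + 2 − 20 − 0)/2 = 16/2 = 8.
(Structurally: 2 ring(s) + 6 π bond(s) = 8.)

8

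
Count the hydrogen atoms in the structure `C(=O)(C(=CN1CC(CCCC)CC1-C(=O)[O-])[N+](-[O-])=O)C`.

19

Hydrogens are implicit in SMILES; fill each atom to its normal valence:
  5 × C: 2 H each → 10
  3 × C: 1 H each → 3
  3 × C: no H
  3 × O: no H
  2 × C: 3 H each → 6
  2 × O (charge -1): no H
  1 × N: no H
  1 × N (charge +1): no H
  Total hydrogens = 19.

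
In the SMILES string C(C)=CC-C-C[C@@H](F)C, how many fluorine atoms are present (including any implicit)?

The symbol for fluorine appears 1 time in the SMILES.

1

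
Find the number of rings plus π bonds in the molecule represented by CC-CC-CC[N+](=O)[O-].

1

Molecular formula from the SMILES: C6H13NO2.
DoU = (2C + 2 + N − H − X)/2 = (2·6 + 2 + 1 − 13 − 0)/2 = 2/2 = 1.
(Structurally: 0 ring(s) + 1 π bond(s) = 1.)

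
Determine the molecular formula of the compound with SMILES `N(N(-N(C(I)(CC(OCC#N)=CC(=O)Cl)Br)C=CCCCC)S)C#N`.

C14H18BrClIN5O2S

Heavy atoms from the SMILES: 1 Br, 14 C, 1 Cl, 1 I, 5 N, 2 O, 1 S.
Implicit hydrogens by atom environment:
  5 × C: 2 H each → 10
  5 × C: no H
  4 × N: no H
  3 × C: 1 H each → 3
  2 × O: no H
  1 × Br: no H
  1 × C: 3 H
  1 × Cl: no H
  1 × I: no H
  1 × N: 1 H
  1 × S: 1 H
  Total hydrogens = 18.
Molecular formula: C14H18BrClIN5O2S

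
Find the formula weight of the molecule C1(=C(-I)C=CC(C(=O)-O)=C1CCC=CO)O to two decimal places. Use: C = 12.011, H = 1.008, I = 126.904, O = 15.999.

334.11

Molecular formula: C11H11IO4.
M = 11×12.011 + 11×1.008 + 1×126.904 + 4×15.999 = 334.11 g/mol.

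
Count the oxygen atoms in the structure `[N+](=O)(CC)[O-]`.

2

The symbol for oxygen appears 2 times in the SMILES.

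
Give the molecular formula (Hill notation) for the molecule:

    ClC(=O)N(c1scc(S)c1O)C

Heavy atoms from the SMILES: 6 C, 1 Cl, 1 N, 2 O, 2 S.
Implicit hydrogens by atom environment:
  3 × C (aromatic): no H
  1 × C: 3 H
  1 × C (aromatic): 1 H
  1 × C: no H
  1 × Cl: no H
  1 × N: no H
  1 × O: 1 H
  1 × O: no H
  1 × S: 1 H
  1 × S (aromatic): no H
  Total hydrogens = 6.
Molecular formula: C6H6ClNO2S2

C6H6ClNO2S2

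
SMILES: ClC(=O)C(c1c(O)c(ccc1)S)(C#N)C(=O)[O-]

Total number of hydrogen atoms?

Hydrogens are implicit in SMILES; fill each atom to its normal valence:
  4 × C: no H
  3 × C (aromatic): 1 H each → 3
  3 × C (aromatic): no H
  2 × O: no H
  1 × Cl: no H
  1 × N: no H
  1 × O: 1 H
  1 × O (charge -1): no H
  1 × S: 1 H
  Total hydrogens = 5.

5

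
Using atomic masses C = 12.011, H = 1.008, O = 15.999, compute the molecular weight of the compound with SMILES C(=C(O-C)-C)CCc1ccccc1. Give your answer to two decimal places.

176.26

Molecular formula: C12H16O.
M = 12×12.011 + 16×1.008 + 1×15.999 = 176.26 g/mol.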